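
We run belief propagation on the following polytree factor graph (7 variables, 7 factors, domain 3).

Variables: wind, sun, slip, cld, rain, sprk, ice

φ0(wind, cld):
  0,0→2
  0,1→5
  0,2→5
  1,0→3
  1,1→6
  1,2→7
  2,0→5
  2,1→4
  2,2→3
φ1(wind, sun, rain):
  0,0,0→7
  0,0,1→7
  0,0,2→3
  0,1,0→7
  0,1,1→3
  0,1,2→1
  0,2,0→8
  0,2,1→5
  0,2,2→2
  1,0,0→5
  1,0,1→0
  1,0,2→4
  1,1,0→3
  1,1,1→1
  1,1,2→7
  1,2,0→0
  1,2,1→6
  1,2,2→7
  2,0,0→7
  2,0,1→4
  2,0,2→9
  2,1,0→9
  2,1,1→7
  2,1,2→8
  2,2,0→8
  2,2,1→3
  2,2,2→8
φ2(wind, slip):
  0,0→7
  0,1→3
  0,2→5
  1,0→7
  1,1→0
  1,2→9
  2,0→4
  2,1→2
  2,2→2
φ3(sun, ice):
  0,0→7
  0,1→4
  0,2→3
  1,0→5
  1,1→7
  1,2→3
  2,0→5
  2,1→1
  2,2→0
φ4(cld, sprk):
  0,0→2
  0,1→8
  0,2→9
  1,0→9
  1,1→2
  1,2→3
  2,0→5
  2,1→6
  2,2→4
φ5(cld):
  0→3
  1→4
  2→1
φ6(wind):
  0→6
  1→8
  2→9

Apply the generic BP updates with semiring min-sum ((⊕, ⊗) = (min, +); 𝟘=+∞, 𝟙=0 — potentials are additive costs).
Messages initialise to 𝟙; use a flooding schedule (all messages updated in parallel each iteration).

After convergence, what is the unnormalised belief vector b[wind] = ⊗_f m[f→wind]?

b[wind] = [18, 16, 22]

init: all messages = 𝟙 over 3 values
r1 m[φ0→wind] = [2, 3, 3]
r1 m[φ0→cld] = [2, 4, 3]
r1 m[φ1→wind] = [1, 0, 3]
r1 m[φ1→sun] = [0, 1, 0]
r1 m[φ1→rain] = [0, 0, 1]
r1 m[φ2→wind] = [3, 0, 2]
r1 m[φ2→slip] = [4, 0, 2]
r1 m[φ3→sun] = [3, 3, 0]
r1 m[φ3→ice] = [5, 1, 0]
r1 m[φ4→cld] = [2, 2, 4]
r1 m[φ4→sprk] = [2, 2, 3]
r1 m[φ5→cld] = [3, 4, 1]
r1 m[φ6→wind] = [6, 8, 9]
r1 m[wind→φ0] = [0, 0, 0]
r1 m[wind→φ1] = [0, 0, 0]
r1 m[wind→φ2] = [0, 0, 0]
r1 m[wind→φ6] = [0, 0, 0]
r1 m[sun→φ1] = [0, 0, 0]
r1 m[sun→φ3] = [0, 0, 0]
r1 m[slip→φ2] = [0, 0, 0]
r1 m[cld→φ0] = [0, 0, 0]
r1 m[cld→φ4] = [0, 0, 0]
r1 m[cld→φ5] = [0, 0, 0]
r1 m[rain→φ1] = [0, 0, 0]
r1 m[sprk→φ4] = [0, 0, 0]
r1 m[ice→φ3] = [0, 0, 0]
r2 m[φ0→wind] = [2, 3, 3]
r2 m[φ0→cld] = [2, 4, 3]
r2 m[φ1→wind] = [1, 0, 3]
r2 m[φ1→sun] = [0, 1, 0]
r2 m[φ1→rain] = [0, 0, 1]
r2 m[φ2→wind] = [3, 0, 2]
r2 m[φ2→slip] = [4, 0, 2]
r2 m[φ3→sun] = [3, 3, 0]
r2 m[φ3→ice] = [5, 1, 0]
r2 m[φ4→cld] = [2, 2, 4]
r2 m[φ4→sprk] = [2, 2, 3]
r2 m[φ5→cld] = [3, 4, 1]
r2 m[φ6→wind] = [6, 8, 9]
r2 m[wind→φ0] = [10, 8, 14]
r2 m[wind→φ1] = [11, 11, 14]
r2 m[wind→φ2] = [9, 11, 15]
r2 m[wind→φ6] = [6, 3, 8]
r2 m[sun→φ1] = [3, 3, 0]
r2 m[sun→φ3] = [0, 1, 0]
r2 m[slip→φ2] = [0, 0, 0]
r2 m[cld→φ0] = [5, 6, 5]
r2 m[cld→φ4] = [5, 8, 4]
r2 m[cld→φ5] = [4, 6, 7]
r2 m[rain→φ1] = [0, 0, 0]
r2 m[sprk→φ4] = [0, 0, 0]
r2 m[ice→φ3] = [0, 0, 0]
r3 m[φ0→wind] = [7, 8, 8]
r3 m[φ0→cld] = [11, 14, 15]
r3 m[φ1→wind] = [2, 0, 3]
r3 m[φ1→sun] = [11, 12, 11]
r3 m[φ1→rain] = [11, 14, 13]
r3 m[φ2→wind] = [3, 0, 2]
r3 m[φ2→slip] = [16, 11, 14]
r3 m[φ3→sun] = [3, 3, 0]
r3 m[φ3→ice] = [5, 1, 0]
r3 m[φ4→cld] = [2, 2, 4]
r3 m[φ4→sprk] = [7, 10, 8]
r3 m[φ5→cld] = [3, 4, 1]
r3 m[φ6→wind] = [6, 8, 9]
r3 m[wind→φ0] = [10, 8, 14]
r3 m[wind→φ1] = [11, 11, 14]
r3 m[wind→φ2] = [9, 11, 15]
r3 m[wind→φ6] = [6, 3, 8]
r3 m[sun→φ1] = [3, 3, 0]
r3 m[sun→φ3] = [0, 1, 0]
r3 m[slip→φ2] = [0, 0, 0]
r3 m[cld→φ0] = [5, 6, 5]
r3 m[cld→φ4] = [5, 8, 4]
r3 m[cld→φ5] = [4, 6, 7]
r3 m[rain→φ1] = [0, 0, 0]
r3 m[sprk→φ4] = [0, 0, 0]
r3 m[ice→φ3] = [0, 0, 0]
r4 m[φ0→wind] = [7, 8, 8]
r4 m[φ0→cld] = [11, 14, 15]
r4 m[φ1→wind] = [2, 0, 3]
r4 m[φ1→sun] = [11, 12, 11]
r4 m[φ1→rain] = [11, 14, 13]
r4 m[φ2→wind] = [3, 0, 2]
r4 m[φ2→slip] = [16, 11, 14]
r4 m[φ3→sun] = [3, 3, 0]
r4 m[φ3→ice] = [5, 1, 0]
r4 m[φ4→cld] = [2, 2, 4]
r4 m[φ4→sprk] = [7, 10, 8]
r4 m[φ5→cld] = [3, 4, 1]
r4 m[φ6→wind] = [6, 8, 9]
r4 m[wind→φ0] = [11, 8, 14]
r4 m[wind→φ1] = [16, 16, 19]
r4 m[wind→φ2] = [15, 16, 20]
r4 m[wind→φ6] = [12, 8, 13]
r4 m[sun→φ1] = [3, 3, 0]
r4 m[sun→φ3] = [11, 12, 11]
r4 m[slip→φ2] = [0, 0, 0]
r4 m[cld→φ0] = [5, 6, 5]
r4 m[cld→φ4] = [14, 18, 16]
r4 m[cld→φ5] = [13, 16, 19]
r4 m[rain→φ1] = [0, 0, 0]
r4 m[sprk→φ4] = [0, 0, 0]
r4 m[ice→φ3] = [0, 0, 0]
r5 m[φ0→wind] = [7, 8, 8]
r5 m[φ0→cld] = [11, 14, 15]
r5 m[φ1→wind] = [2, 0, 3]
r5 m[φ1→sun] = [16, 17, 16]
r5 m[φ1→rain] = [16, 19, 18]
r5 m[φ2→wind] = [3, 0, 2]
r5 m[φ2→slip] = [22, 16, 20]
r5 m[φ3→sun] = [3, 3, 0]
r5 m[φ3→ice] = [16, 12, 11]
r5 m[φ4→cld] = [2, 2, 4]
r5 m[φ4→sprk] = [16, 20, 20]
r5 m[φ5→cld] = [3, 4, 1]
r5 m[φ6→wind] = [6, 8, 9]
r5 m[wind→φ0] = [11, 8, 14]
r5 m[wind→φ1] = [16, 16, 19]
r5 m[wind→φ2] = [15, 16, 20]
r5 m[wind→φ6] = [12, 8, 13]
r5 m[sun→φ1] = [3, 3, 0]
r5 m[sun→φ3] = [11, 12, 11]
r5 m[slip→φ2] = [0, 0, 0]
r5 m[cld→φ0] = [5, 6, 5]
r5 m[cld→φ4] = [14, 18, 16]
r5 m[cld→φ5] = [13, 16, 19]
r5 m[rain→φ1] = [0, 0, 0]
r5 m[sprk→φ4] = [0, 0, 0]
r5 m[ice→φ3] = [0, 0, 0]
r6 m[φ0→wind] = [7, 8, 8]
r6 m[φ0→cld] = [11, 14, 15]
r6 m[φ1→wind] = [2, 0, 3]
r6 m[φ1→sun] = [16, 17, 16]
r6 m[φ1→rain] = [16, 19, 18]
r6 m[φ2→wind] = [3, 0, 2]
r6 m[φ2→slip] = [22, 16, 20]
r6 m[φ3→sun] = [3, 3, 0]
r6 m[φ3→ice] = [16, 12, 11]
r6 m[φ4→cld] = [2, 2, 4]
r6 m[φ4→sprk] = [16, 20, 20]
r6 m[φ5→cld] = [3, 4, 1]
r6 m[φ6→wind] = [6, 8, 9]
r6 m[wind→φ0] = [11, 8, 14]
r6 m[wind→φ1] = [16, 16, 19]
r6 m[wind→φ2] = [15, 16, 20]
r6 m[wind→φ6] = [12, 8, 13]
r6 m[sun→φ1] = [3, 3, 0]
r6 m[sun→φ3] = [16, 17, 16]
r6 m[slip→φ2] = [0, 0, 0]
r6 m[cld→φ0] = [5, 6, 5]
r6 m[cld→φ4] = [14, 18, 16]
r6 m[cld→φ5] = [13, 16, 19]
r6 m[rain→φ1] = [0, 0, 0]
r6 m[sprk→φ4] = [0, 0, 0]
r6 m[ice→φ3] = [0, 0, 0]
r7 m[φ0→wind] = [7, 8, 8]
r7 m[φ0→cld] = [11, 14, 15]
r7 m[φ1→wind] = [2, 0, 3]
r7 m[φ1→sun] = [16, 17, 16]
r7 m[φ1→rain] = [16, 19, 18]
r7 m[φ2→wind] = [3, 0, 2]
r7 m[φ2→slip] = [22, 16, 20]
r7 m[φ3→sun] = [3, 3, 0]
r7 m[φ3→ice] = [21, 17, 16]
r7 m[φ4→cld] = [2, 2, 4]
r7 m[φ4→sprk] = [16, 20, 20]
r7 m[φ5→cld] = [3, 4, 1]
r7 m[φ6→wind] = [6, 8, 9]
r7 m[wind→φ0] = [11, 8, 14]
r7 m[wind→φ1] = [16, 16, 19]
r7 m[wind→φ2] = [15, 16, 20]
r7 m[wind→φ6] = [12, 8, 13]
r7 m[sun→φ1] = [3, 3, 0]
r7 m[sun→φ3] = [16, 17, 16]
r7 m[slip→φ2] = [0, 0, 0]
r7 m[cld→φ0] = [5, 6, 5]
r7 m[cld→φ4] = [14, 18, 16]
r7 m[cld→φ5] = [13, 16, 19]
r7 m[rain→φ1] = [0, 0, 0]
r7 m[sprk→φ4] = [0, 0, 0]
r7 m[ice→φ3] = [0, 0, 0]
r8 m[φ0→wind] = [7, 8, 8]
r8 m[φ0→cld] = [11, 14, 15]
r8 m[φ1→wind] = [2, 0, 3]
r8 m[φ1→sun] = [16, 17, 16]
r8 m[φ1→rain] = [16, 19, 18]
r8 m[φ2→wind] = [3, 0, 2]
r8 m[φ2→slip] = [22, 16, 20]
r8 m[φ3→sun] = [3, 3, 0]
r8 m[φ3→ice] = [21, 17, 16]
r8 m[φ4→cld] = [2, 2, 4]
r8 m[φ4→sprk] = [16, 20, 20]
r8 m[φ5→cld] = [3, 4, 1]
r8 m[φ6→wind] = [6, 8, 9]
r8 m[wind→φ0] = [11, 8, 14]
r8 m[wind→φ1] = [16, 16, 19]
r8 m[wind→φ2] = [15, 16, 20]
r8 m[wind→φ6] = [12, 8, 13]
r8 m[sun→φ1] = [3, 3, 0]
r8 m[sun→φ3] = [16, 17, 16]
r8 m[slip→φ2] = [0, 0, 0]
r8 m[cld→φ0] = [5, 6, 5]
r8 m[cld→φ4] = [14, 18, 16]
r8 m[cld→φ5] = [13, 16, 19]
r8 m[rain→φ1] = [0, 0, 0]
r8 m[sprk→φ4] = [0, 0, 0]
r8 m[ice→φ3] = [0, 0, 0]
fixed point reached at round 8
b[wind] = ⊗ incoming = [18, 16, 22]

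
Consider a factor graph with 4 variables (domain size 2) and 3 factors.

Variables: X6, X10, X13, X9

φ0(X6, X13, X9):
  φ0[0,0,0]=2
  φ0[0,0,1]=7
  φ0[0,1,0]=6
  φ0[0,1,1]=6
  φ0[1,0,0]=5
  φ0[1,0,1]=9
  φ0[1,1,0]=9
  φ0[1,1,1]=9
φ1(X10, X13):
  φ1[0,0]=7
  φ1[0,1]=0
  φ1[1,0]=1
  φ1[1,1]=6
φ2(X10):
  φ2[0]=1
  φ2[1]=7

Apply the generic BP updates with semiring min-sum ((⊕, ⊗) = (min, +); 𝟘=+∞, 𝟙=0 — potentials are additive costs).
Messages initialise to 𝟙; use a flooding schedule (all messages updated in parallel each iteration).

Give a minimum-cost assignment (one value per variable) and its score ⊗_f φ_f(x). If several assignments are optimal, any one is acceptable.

assignment: (X6=0, X10=0, X13=1, X9=0); score = 7

init: all messages = 𝟙 over 2 values
r1 m[φ0→X6] = [2, 5]
r1 m[φ0→X13] = [2, 6]
r1 m[φ0→X9] = [2, 6]
r1 m[φ1→X10] = [0, 1]
r1 m[φ1→X13] = [1, 0]
r1 m[φ2→X10] = [1, 7]
r1 m[X6→φ0] = [0, 0]
r1 m[X10→φ1] = [0, 0]
r1 m[X10→φ2] = [0, 0]
r1 m[X13→φ0] = [0, 0]
r1 m[X13→φ1] = [0, 0]
r1 m[X9→φ0] = [0, 0]
r2 m[φ0→X6] = [2, 5]
r2 m[φ0→X13] = [2, 6]
r2 m[φ0→X9] = [2, 6]
r2 m[φ1→X10] = [0, 1]
r2 m[φ1→X13] = [1, 0]
r2 m[φ2→X10] = [1, 7]
r2 m[X6→φ0] = [0, 0]
r2 m[X10→φ1] = [1, 7]
r2 m[X10→φ2] = [0, 1]
r2 m[X13→φ0] = [1, 0]
r2 m[X13→φ1] = [2, 6]
r2 m[X9→φ0] = [0, 0]
r3 m[φ0→X6] = [3, 6]
r3 m[φ0→X13] = [2, 6]
r3 m[φ0→X9] = [3, 6]
r3 m[φ1→X10] = [6, 3]
r3 m[φ1→X13] = [8, 1]
r3 m[φ2→X10] = [1, 7]
r3 m[X6→φ0] = [0, 0]
r3 m[X10→φ1] = [1, 7]
r3 m[X10→φ2] = [0, 1]
r3 m[X13→φ0] = [1, 0]
r3 m[X13→φ1] = [2, 6]
r3 m[X9→φ0] = [0, 0]
r4 m[φ0→X6] = [3, 6]
r4 m[φ0→X13] = [2, 6]
r4 m[φ0→X9] = [3, 6]
r4 m[φ1→X10] = [6, 3]
r4 m[φ1→X13] = [8, 1]
r4 m[φ2→X10] = [1, 7]
r4 m[X6→φ0] = [0, 0]
r4 m[X10→φ1] = [1, 7]
r4 m[X10→φ2] = [6, 3]
r4 m[X13→φ0] = [8, 1]
r4 m[X13→φ1] = [2, 6]
r4 m[X9→φ0] = [0, 0]
r5 m[φ0→X6] = [7, 10]
r5 m[φ0→X13] = [2, 6]
r5 m[φ0→X9] = [7, 7]
r5 m[φ1→X10] = [6, 3]
r5 m[φ1→X13] = [8, 1]
r5 m[φ2→X10] = [1, 7]
r5 m[X6→φ0] = [0, 0]
r5 m[X10→φ1] = [1, 7]
r5 m[X10→φ2] = [6, 3]
r5 m[X13→φ0] = [8, 1]
r5 m[X13→φ1] = [2, 6]
r5 m[X9→φ0] = [0, 0]
r6 m[φ0→X6] = [7, 10]
r6 m[φ0→X13] = [2, 6]
r6 m[φ0→X9] = [7, 7]
r6 m[φ1→X10] = [6, 3]
r6 m[φ1→X13] = [8, 1]
r6 m[φ2→X10] = [1, 7]
r6 m[X6→φ0] = [0, 0]
r6 m[X10→φ1] = [1, 7]
r6 m[X10→φ2] = [6, 3]
r6 m[X13→φ0] = [8, 1]
r6 m[X13→φ1] = [2, 6]
r6 m[X9→φ0] = [0, 0]
fixed point reached at round 6
traceback from X6: (X6=0, X10=0, X13=1, X9=0), score=7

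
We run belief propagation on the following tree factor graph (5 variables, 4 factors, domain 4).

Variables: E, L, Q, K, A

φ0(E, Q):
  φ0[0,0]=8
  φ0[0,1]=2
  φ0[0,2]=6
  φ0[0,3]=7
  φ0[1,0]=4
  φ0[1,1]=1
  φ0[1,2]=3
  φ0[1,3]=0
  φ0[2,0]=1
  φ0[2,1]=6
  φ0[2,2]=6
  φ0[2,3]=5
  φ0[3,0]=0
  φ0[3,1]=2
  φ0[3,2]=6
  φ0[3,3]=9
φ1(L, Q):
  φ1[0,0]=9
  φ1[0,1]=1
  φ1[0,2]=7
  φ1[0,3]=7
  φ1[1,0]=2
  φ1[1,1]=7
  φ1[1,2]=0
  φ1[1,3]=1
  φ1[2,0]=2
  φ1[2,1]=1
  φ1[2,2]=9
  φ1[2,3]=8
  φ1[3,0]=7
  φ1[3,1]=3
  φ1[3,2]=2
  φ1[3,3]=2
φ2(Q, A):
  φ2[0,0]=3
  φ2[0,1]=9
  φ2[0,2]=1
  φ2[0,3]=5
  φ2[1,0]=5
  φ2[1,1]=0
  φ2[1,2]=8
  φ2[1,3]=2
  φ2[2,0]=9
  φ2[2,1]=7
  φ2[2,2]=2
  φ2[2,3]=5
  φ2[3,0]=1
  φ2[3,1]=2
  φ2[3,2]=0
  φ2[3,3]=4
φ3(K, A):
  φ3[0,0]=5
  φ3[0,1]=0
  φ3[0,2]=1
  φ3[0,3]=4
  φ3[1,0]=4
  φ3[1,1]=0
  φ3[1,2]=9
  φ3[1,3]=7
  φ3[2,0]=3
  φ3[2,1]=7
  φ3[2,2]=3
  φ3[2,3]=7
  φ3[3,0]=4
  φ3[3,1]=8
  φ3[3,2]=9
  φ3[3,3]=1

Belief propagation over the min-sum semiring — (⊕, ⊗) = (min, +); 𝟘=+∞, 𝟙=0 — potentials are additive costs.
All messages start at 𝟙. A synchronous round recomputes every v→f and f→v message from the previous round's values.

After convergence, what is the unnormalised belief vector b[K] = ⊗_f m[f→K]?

init: all messages = 𝟙 over 4 values
r1 m[φ0→E] = [2, 0, 1, 0]
r1 m[φ0→Q] = [0, 1, 3, 0]
r1 m[φ1→L] = [1, 0, 1, 2]
r1 m[φ1→Q] = [2, 1, 0, 1]
r1 m[φ2→Q] = [1, 0, 2, 0]
r1 m[φ2→A] = [1, 0, 0, 2]
r1 m[φ3→K] = [0, 0, 3, 1]
r1 m[φ3→A] = [3, 0, 1, 1]
r1 m[E→φ0] = [0, 0, 0, 0]
r1 m[L→φ1] = [0, 0, 0, 0]
r1 m[Q→φ0] = [0, 0, 0, 0]
r1 m[Q→φ1] = [0, 0, 0, 0]
r1 m[Q→φ2] = [0, 0, 0, 0]
r1 m[K→φ3] = [0, 0, 0, 0]
r1 m[A→φ2] = [0, 0, 0, 0]
r1 m[A→φ3] = [0, 0, 0, 0]
r2 m[φ0→E] = [2, 0, 1, 0]
r2 m[φ0→Q] = [0, 1, 3, 0]
r2 m[φ1→L] = [1, 0, 1, 2]
r2 m[φ1→Q] = [2, 1, 0, 1]
r2 m[φ2→Q] = [1, 0, 2, 0]
r2 m[φ2→A] = [1, 0, 0, 2]
r2 m[φ3→K] = [0, 0, 3, 1]
r2 m[φ3→A] = [3, 0, 1, 1]
r2 m[E→φ0] = [0, 0, 0, 0]
r2 m[L→φ1] = [0, 0, 0, 0]
r2 m[Q→φ0] = [3, 1, 2, 1]
r2 m[Q→φ1] = [1, 1, 5, 0]
r2 m[Q→φ2] = [2, 2, 3, 1]
r2 m[K→φ3] = [0, 0, 0, 0]
r2 m[A→φ2] = [3, 0, 1, 1]
r2 m[A→φ3] = [1, 0, 0, 2]
r3 m[φ0→E] = [3, 1, 4, 3]
r3 m[φ0→Q] = [0, 1, 3, 0]
r3 m[φ1→L] = [2, 1, 2, 2]
r3 m[φ1→Q] = [2, 1, 0, 1]
r3 m[φ2→Q] = [2, 0, 3, 1]
r3 m[φ2→A] = [2, 2, 1, 4]
r3 m[φ3→K] = [0, 0, 3, 3]
r3 m[φ3→A] = [3, 0, 1, 1]
r3 m[E→φ0] = [0, 0, 0, 0]
r3 m[L→φ1] = [0, 0, 0, 0]
r3 m[Q→φ0] = [3, 1, 2, 1]
r3 m[Q→φ1] = [1, 1, 5, 0]
r3 m[Q→φ2] = [2, 2, 3, 1]
r3 m[K→φ3] = [0, 0, 0, 0]
r3 m[A→φ2] = [3, 0, 1, 1]
r3 m[A→φ3] = [1, 0, 0, 2]
r4 m[φ0→E] = [3, 1, 4, 3]
r4 m[φ0→Q] = [0, 1, 3, 0]
r4 m[φ1→L] = [2, 1, 2, 2]
r4 m[φ1→Q] = [2, 1, 0, 1]
r4 m[φ2→Q] = [2, 0, 3, 1]
r4 m[φ2→A] = [2, 2, 1, 4]
r4 m[φ3→K] = [0, 0, 3, 3]
r4 m[φ3→A] = [3, 0, 1, 1]
r4 m[E→φ0] = [0, 0, 0, 0]
r4 m[L→φ1] = [0, 0, 0, 0]
r4 m[Q→φ0] = [4, 1, 3, 2]
r4 m[Q→φ1] = [2, 1, 6, 1]
r4 m[Q→φ2] = [2, 2, 3, 1]
r4 m[K→φ3] = [0, 0, 0, 0]
r4 m[A→φ2] = [3, 0, 1, 1]
r4 m[A→φ3] = [2, 2, 1, 4]
r5 m[φ0→E] = [3, 2, 5, 3]
r5 m[φ0→Q] = [0, 1, 3, 0]
r5 m[φ1→L] = [2, 2, 2, 3]
r5 m[φ1→Q] = [2, 1, 0, 1]
r5 m[φ2→Q] = [2, 0, 3, 1]
r5 m[φ2→A] = [2, 2, 1, 4]
r5 m[φ3→K] = [2, 2, 4, 5]
r5 m[φ3→A] = [3, 0, 1, 1]
r5 m[E→φ0] = [0, 0, 0, 0]
r5 m[L→φ1] = [0, 0, 0, 0]
r5 m[Q→φ0] = [4, 1, 3, 2]
r5 m[Q→φ1] = [2, 1, 6, 1]
r5 m[Q→φ2] = [2, 2, 3, 1]
r5 m[K→φ3] = [0, 0, 0, 0]
r5 m[A→φ2] = [3, 0, 1, 1]
r5 m[A→φ3] = [2, 2, 1, 4]
r6 m[φ0→E] = [3, 2, 5, 3]
r6 m[φ0→Q] = [0, 1, 3, 0]
r6 m[φ1→L] = [2, 2, 2, 3]
r6 m[φ1→Q] = [2, 1, 0, 1]
r6 m[φ2→Q] = [2, 0, 3, 1]
r6 m[φ2→A] = [2, 2, 1, 4]
r6 m[φ3→K] = [2, 2, 4, 5]
r6 m[φ3→A] = [3, 0, 1, 1]
r6 m[E→φ0] = [0, 0, 0, 0]
r6 m[L→φ1] = [0, 0, 0, 0]
r6 m[Q→φ0] = [4, 1, 3, 2]
r6 m[Q→φ1] = [2, 1, 6, 1]
r6 m[Q→φ2] = [2, 2, 3, 1]
r6 m[K→φ3] = [0, 0, 0, 0]
r6 m[A→φ2] = [3, 0, 1, 1]
r6 m[A→φ3] = [2, 2, 1, 4]
fixed point reached at round 6
b[K] = ⊗ incoming = [2, 2, 4, 5]

b[K] = [2, 2, 4, 5]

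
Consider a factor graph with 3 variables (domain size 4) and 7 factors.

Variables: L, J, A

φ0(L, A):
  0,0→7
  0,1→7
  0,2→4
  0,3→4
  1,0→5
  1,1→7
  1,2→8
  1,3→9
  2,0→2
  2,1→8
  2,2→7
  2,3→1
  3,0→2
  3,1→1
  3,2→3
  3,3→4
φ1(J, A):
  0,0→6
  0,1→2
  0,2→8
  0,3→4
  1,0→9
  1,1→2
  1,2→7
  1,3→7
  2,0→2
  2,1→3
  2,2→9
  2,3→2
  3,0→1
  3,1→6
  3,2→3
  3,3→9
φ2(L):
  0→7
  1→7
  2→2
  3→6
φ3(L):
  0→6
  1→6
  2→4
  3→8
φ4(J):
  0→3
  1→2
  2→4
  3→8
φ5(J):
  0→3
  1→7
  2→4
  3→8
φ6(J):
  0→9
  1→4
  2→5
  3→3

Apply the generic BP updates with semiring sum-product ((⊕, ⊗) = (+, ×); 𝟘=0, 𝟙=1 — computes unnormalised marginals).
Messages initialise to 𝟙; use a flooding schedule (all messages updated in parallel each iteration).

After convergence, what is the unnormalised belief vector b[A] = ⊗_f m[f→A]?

b[A] = [826672, 1166200, 1644544, 1942584]

init: all messages = 𝟙 over 4 values
r1 m[φ0→L] = [22, 29, 18, 10]
r1 m[φ0→A] = [16, 23, 22, 18]
r1 m[φ1→J] = [20, 25, 16, 19]
r1 m[φ1→A] = [18, 13, 27, 22]
r1 m[φ2→L] = [7, 7, 2, 6]
r1 m[φ3→L] = [6, 6, 4, 8]
r1 m[φ4→J] = [3, 2, 4, 8]
r1 m[φ5→J] = [3, 7, 4, 8]
r1 m[φ6→J] = [9, 4, 5, 3]
r1 m[L→φ0] = [1, 1, 1, 1]
r1 m[L→φ2] = [1, 1, 1, 1]
r1 m[L→φ3] = [1, 1, 1, 1]
r1 m[J→φ1] = [1, 1, 1, 1]
r1 m[J→φ4] = [1, 1, 1, 1]
r1 m[J→φ5] = [1, 1, 1, 1]
r1 m[J→φ6] = [1, 1, 1, 1]
r1 m[A→φ0] = [1, 1, 1, 1]
r1 m[A→φ1] = [1, 1, 1, 1]
r2 m[φ0→L] = [22, 29, 18, 10]
r2 m[φ0→A] = [16, 23, 22, 18]
r2 m[φ1→J] = [20, 25, 16, 19]
r2 m[φ1→A] = [18, 13, 27, 22]
r2 m[φ2→L] = [7, 7, 2, 6]
r2 m[φ3→L] = [6, 6, 4, 8]
r2 m[φ4→J] = [3, 2, 4, 8]
r2 m[φ5→J] = [3, 7, 4, 8]
r2 m[φ6→J] = [9, 4, 5, 3]
r2 m[L→φ0] = [42, 42, 8, 48]
r2 m[L→φ2] = [132, 174, 72, 80]
r2 m[L→φ3] = [154, 203, 36, 60]
r2 m[J→φ1] = [81, 56, 80, 192]
r2 m[J→φ4] = [540, 700, 320, 456]
r2 m[J→φ5] = [540, 200, 320, 456]
r2 m[J→φ6] = [180, 350, 256, 1216]
r2 m[A→φ0] = [18, 13, 27, 22]
r2 m[A→φ1] = [16, 23, 22, 18]
r3 m[φ0→L] = [413, 595, 351, 218]
r3 m[φ0→A] = [616, 700, 704, 746]
r3 m[φ1→J] = [390, 470, 335, 382]
r3 m[φ1→A] = [1342, 1666, 2336, 2604]
r3 m[φ2→L] = [7, 7, 2, 6]
r3 m[φ3→L] = [6, 6, 4, 8]
r3 m[φ4→J] = [3, 2, 4, 8]
r3 m[φ5→J] = [3, 7, 4, 8]
r3 m[φ6→J] = [9, 4, 5, 3]
r3 m[L→φ0] = [42, 42, 8, 48]
r3 m[L→φ2] = [132, 174, 72, 80]
r3 m[L→φ3] = [154, 203, 36, 60]
r3 m[J→φ1] = [81, 56, 80, 192]
r3 m[J→φ4] = [540, 700, 320, 456]
r3 m[J→φ5] = [540, 200, 320, 456]
r3 m[J→φ6] = [180, 350, 256, 1216]
r3 m[A→φ0] = [18, 13, 27, 22]
r3 m[A→φ1] = [16, 23, 22, 18]
r4 m[φ0→L] = [413, 595, 351, 218]
r4 m[φ0→A] = [616, 700, 704, 746]
r4 m[φ1→J] = [390, 470, 335, 382]
r4 m[φ1→A] = [1342, 1666, 2336, 2604]
r4 m[φ2→L] = [7, 7, 2, 6]
r4 m[φ3→L] = [6, 6, 4, 8]
r4 m[φ4→J] = [3, 2, 4, 8]
r4 m[φ5→J] = [3, 7, 4, 8]
r4 m[φ6→J] = [9, 4, 5, 3]
r4 m[L→φ0] = [42, 42, 8, 48]
r4 m[L→φ2] = [2478, 3570, 1404, 1744]
r4 m[L→φ3] = [2891, 4165, 702, 1308]
r4 m[J→φ1] = [81, 56, 80, 192]
r4 m[J→φ4] = [10530, 13160, 6700, 9168]
r4 m[J→φ5] = [10530, 3760, 6700, 9168]
r4 m[J→φ6] = [3510, 6580, 5360, 24448]
r4 m[A→φ0] = [1342, 1666, 2336, 2604]
r4 m[A→φ1] = [616, 700, 704, 746]
r5 m[φ0→L] = [40816, 60496, 34968, 21774]
r5 m[φ0→A] = [616, 700, 704, 746]
r5 m[φ1→J] = [13712, 17094, 11160, 13642]
r5 m[φ1→A] = [1342, 1666, 2336, 2604]
r5 m[φ2→L] = [7, 7, 2, 6]
r5 m[φ3→L] = [6, 6, 4, 8]
r5 m[φ4→J] = [3, 2, 4, 8]
r5 m[φ5→J] = [3, 7, 4, 8]
r5 m[φ6→J] = [9, 4, 5, 3]
r5 m[L→φ0] = [42, 42, 8, 48]
r5 m[L→φ2] = [2478, 3570, 1404, 1744]
r5 m[L→φ3] = [2891, 4165, 702, 1308]
r5 m[J→φ1] = [81, 56, 80, 192]
r5 m[J→φ4] = [10530, 13160, 6700, 9168]
r5 m[J→φ5] = [10530, 3760, 6700, 9168]
r5 m[J→φ6] = [3510, 6580, 5360, 24448]
r5 m[A→φ0] = [1342, 1666, 2336, 2604]
r5 m[A→φ1] = [616, 700, 704, 746]
r6 m[φ0→L] = [40816, 60496, 34968, 21774]
r6 m[φ0→A] = [616, 700, 704, 746]
r6 m[φ1→J] = [13712, 17094, 11160, 13642]
r6 m[φ1→A] = [1342, 1666, 2336, 2604]
r6 m[φ2→L] = [7, 7, 2, 6]
r6 m[φ3→L] = [6, 6, 4, 8]
r6 m[φ4→J] = [3, 2, 4, 8]
r6 m[φ5→J] = [3, 7, 4, 8]
r6 m[φ6→J] = [9, 4, 5, 3]
r6 m[L→φ0] = [42, 42, 8, 48]
r6 m[L→φ2] = [244896, 362976, 139872, 174192]
r6 m[L→φ3] = [285712, 423472, 69936, 130644]
r6 m[J→φ1] = [81, 56, 80, 192]
r6 m[J→φ4] = [370224, 478632, 223200, 327408]
r6 m[J→φ5] = [370224, 136752, 223200, 327408]
r6 m[J→φ6] = [123408, 239316, 178560, 873088]
r6 m[A→φ0] = [1342, 1666, 2336, 2604]
r6 m[A→φ1] = [616, 700, 704, 746]
r7 m[φ0→L] = [40816, 60496, 34968, 21774]
r7 m[φ0→A] = [616, 700, 704, 746]
r7 m[φ1→J] = [13712, 17094, 11160, 13642]
r7 m[φ1→A] = [1342, 1666, 2336, 2604]
r7 m[φ2→L] = [7, 7, 2, 6]
r7 m[φ3→L] = [6, 6, 4, 8]
r7 m[φ4→J] = [3, 2, 4, 8]
r7 m[φ5→J] = [3, 7, 4, 8]
r7 m[φ6→J] = [9, 4, 5, 3]
r7 m[L→φ0] = [42, 42, 8, 48]
r7 m[L→φ2] = [244896, 362976, 139872, 174192]
r7 m[L→φ3] = [285712, 423472, 69936, 130644]
r7 m[J→φ1] = [81, 56, 80, 192]
r7 m[J→φ4] = [370224, 478632, 223200, 327408]
r7 m[J→φ5] = [370224, 136752, 223200, 327408]
r7 m[J→φ6] = [123408, 239316, 178560, 873088]
r7 m[A→φ0] = [1342, 1666, 2336, 2604]
r7 m[A→φ1] = [616, 700, 704, 746]
fixed point reached at round 7
b[A] = ⊗ incoming = [826672, 1166200, 1644544, 1942584]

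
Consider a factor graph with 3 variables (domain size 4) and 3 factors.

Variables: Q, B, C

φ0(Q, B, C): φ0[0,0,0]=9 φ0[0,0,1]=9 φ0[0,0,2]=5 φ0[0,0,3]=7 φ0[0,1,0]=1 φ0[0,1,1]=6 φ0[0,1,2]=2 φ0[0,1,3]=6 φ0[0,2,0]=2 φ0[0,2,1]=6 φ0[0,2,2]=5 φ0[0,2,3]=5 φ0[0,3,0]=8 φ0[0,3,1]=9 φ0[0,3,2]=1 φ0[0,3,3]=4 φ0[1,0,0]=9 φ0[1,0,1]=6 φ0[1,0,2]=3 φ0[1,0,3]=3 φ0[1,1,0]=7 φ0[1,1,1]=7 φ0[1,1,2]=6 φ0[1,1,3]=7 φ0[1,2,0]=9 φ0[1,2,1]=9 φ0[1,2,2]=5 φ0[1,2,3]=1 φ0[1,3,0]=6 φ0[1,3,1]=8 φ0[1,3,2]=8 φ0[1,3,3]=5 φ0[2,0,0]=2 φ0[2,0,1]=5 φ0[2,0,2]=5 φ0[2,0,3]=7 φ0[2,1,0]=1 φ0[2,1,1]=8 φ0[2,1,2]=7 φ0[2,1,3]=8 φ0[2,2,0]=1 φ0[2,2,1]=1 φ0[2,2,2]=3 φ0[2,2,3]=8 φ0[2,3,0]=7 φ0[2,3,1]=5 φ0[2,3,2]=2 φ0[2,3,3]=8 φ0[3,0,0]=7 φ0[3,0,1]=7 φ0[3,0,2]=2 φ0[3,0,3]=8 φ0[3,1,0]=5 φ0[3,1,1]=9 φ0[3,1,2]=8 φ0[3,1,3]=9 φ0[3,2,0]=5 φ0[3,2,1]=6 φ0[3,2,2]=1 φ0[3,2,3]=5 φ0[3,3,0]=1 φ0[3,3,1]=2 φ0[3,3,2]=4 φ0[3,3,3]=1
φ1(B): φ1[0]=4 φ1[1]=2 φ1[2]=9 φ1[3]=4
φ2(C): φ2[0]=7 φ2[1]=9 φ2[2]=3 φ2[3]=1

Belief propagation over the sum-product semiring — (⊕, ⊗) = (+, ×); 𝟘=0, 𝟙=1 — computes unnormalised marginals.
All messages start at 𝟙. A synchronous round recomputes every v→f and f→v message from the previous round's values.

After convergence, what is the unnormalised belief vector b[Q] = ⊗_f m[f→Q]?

b[Q] = [2178, 2802, 1269, 1827]

init: all messages = 𝟙 over 4 values
r1 m[φ0→Q] = [85, 99, 78, 80]
r1 m[φ0→B] = [94, 97, 72, 79]
r1 m[φ0→C] = [80, 103, 67, 92]
r1 m[φ1→B] = [4, 2, 9, 4]
r1 m[φ2→C] = [7, 9, 3, 1]
r1 m[Q→φ0] = [1, 1, 1, 1]
r1 m[B→φ0] = [1, 1, 1, 1]
r1 m[B→φ1] = [1, 1, 1, 1]
r1 m[C→φ0] = [1, 1, 1, 1]
r1 m[C→φ2] = [1, 1, 1, 1]
r2 m[φ0→Q] = [85, 99, 78, 80]
r2 m[φ0→B] = [94, 97, 72, 79]
r2 m[φ0→C] = [80, 103, 67, 92]
r2 m[φ1→B] = [4, 2, 9, 4]
r2 m[φ2→C] = [7, 9, 3, 1]
r2 m[Q→φ0] = [1, 1, 1, 1]
r2 m[B→φ0] = [4, 2, 9, 4]
r2 m[B→φ1] = [94, 97, 72, 79]
r2 m[C→φ0] = [7, 9, 3, 1]
r2 m[C→φ2] = [80, 103, 67, 92]
r3 m[φ0→Q] = [2178, 2802, 1269, 1827]
r3 m[φ0→B] = [502, 467, 378, 433]
r3 m[φ0→C] = [377, 462, 292, 403]
r3 m[φ1→B] = [4, 2, 9, 4]
r3 m[φ2→C] = [7, 9, 3, 1]
r3 m[Q→φ0] = [1, 1, 1, 1]
r3 m[B→φ0] = [4, 2, 9, 4]
r3 m[B→φ1] = [94, 97, 72, 79]
r3 m[C→φ0] = [7, 9, 3, 1]
r3 m[C→φ2] = [80, 103, 67, 92]
r4 m[φ0→Q] = [2178, 2802, 1269, 1827]
r4 m[φ0→B] = [502, 467, 378, 433]
r4 m[φ0→C] = [377, 462, 292, 403]
r4 m[φ1→B] = [4, 2, 9, 4]
r4 m[φ2→C] = [7, 9, 3, 1]
r4 m[Q→φ0] = [1, 1, 1, 1]
r4 m[B→φ0] = [4, 2, 9, 4]
r4 m[B→φ1] = [502, 467, 378, 433]
r4 m[C→φ0] = [7, 9, 3, 1]
r4 m[C→φ2] = [377, 462, 292, 403]
r5 m[φ0→Q] = [2178, 2802, 1269, 1827]
r5 m[φ0→B] = [502, 467, 378, 433]
r5 m[φ0→C] = [377, 462, 292, 403]
r5 m[φ1→B] = [4, 2, 9, 4]
r5 m[φ2→C] = [7, 9, 3, 1]
r5 m[Q→φ0] = [1, 1, 1, 1]
r5 m[B→φ0] = [4, 2, 9, 4]
r5 m[B→φ1] = [502, 467, 378, 433]
r5 m[C→φ0] = [7, 9, 3, 1]
r5 m[C→φ2] = [377, 462, 292, 403]
fixed point reached at round 5
b[Q] = ⊗ incoming = [2178, 2802, 1269, 1827]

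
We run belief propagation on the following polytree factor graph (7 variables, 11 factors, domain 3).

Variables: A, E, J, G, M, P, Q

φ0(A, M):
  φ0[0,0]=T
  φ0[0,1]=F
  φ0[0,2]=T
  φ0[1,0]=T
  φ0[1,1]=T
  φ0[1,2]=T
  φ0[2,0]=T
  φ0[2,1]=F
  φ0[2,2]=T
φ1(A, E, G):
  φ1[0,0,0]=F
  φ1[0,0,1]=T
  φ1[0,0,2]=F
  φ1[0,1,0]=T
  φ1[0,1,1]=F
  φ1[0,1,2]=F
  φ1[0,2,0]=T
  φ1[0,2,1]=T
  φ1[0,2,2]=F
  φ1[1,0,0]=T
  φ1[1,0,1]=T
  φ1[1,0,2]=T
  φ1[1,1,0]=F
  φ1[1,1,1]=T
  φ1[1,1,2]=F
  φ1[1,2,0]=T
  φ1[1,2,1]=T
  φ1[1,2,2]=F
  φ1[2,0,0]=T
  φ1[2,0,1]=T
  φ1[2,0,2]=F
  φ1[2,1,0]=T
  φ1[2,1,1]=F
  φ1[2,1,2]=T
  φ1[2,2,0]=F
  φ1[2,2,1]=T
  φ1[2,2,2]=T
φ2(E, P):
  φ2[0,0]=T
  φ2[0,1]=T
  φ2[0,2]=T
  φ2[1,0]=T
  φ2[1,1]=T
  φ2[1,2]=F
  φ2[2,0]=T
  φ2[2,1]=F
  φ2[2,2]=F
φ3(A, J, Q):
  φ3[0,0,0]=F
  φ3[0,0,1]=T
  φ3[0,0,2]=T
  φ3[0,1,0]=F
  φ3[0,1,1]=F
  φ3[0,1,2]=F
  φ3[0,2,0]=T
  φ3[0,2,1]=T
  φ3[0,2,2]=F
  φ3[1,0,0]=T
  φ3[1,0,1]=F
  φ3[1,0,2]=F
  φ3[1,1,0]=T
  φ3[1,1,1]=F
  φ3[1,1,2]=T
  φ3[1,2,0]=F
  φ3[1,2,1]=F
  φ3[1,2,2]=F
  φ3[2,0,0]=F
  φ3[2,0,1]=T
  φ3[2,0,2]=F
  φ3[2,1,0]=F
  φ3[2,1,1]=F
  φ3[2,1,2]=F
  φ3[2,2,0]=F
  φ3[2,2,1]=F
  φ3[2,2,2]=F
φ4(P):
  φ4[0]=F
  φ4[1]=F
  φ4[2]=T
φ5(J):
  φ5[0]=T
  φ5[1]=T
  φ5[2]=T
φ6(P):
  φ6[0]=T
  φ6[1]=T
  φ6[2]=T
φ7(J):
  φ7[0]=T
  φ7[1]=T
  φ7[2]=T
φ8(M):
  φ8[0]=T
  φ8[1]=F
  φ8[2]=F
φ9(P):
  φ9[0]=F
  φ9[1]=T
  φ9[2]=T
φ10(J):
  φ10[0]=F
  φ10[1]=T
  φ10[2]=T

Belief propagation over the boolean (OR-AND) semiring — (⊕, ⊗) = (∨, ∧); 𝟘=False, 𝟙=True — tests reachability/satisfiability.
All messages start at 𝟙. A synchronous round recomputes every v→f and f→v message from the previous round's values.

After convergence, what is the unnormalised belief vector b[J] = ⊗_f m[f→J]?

b[J] = [F, T, T]

init: all messages = 𝟙 over 3 values
r1 m[φ0→A] = [T, T, T]
r1 m[φ0→M] = [T, T, T]
r1 m[φ1→A] = [T, T, T]
r1 m[φ1→E] = [T, T, T]
r1 m[φ1→G] = [T, T, T]
r1 m[φ2→E] = [T, T, T]
r1 m[φ2→P] = [T, T, T]
r1 m[φ3→A] = [T, T, T]
r1 m[φ3→J] = [T, T, T]
r1 m[φ3→Q] = [T, T, T]
r1 m[φ4→P] = [F, F, T]
r1 m[φ5→J] = [T, T, T]
r1 m[φ6→P] = [T, T, T]
r1 m[φ7→J] = [T, T, T]
r1 m[φ8→M] = [T, F, F]
r1 m[φ9→P] = [F, T, T]
r1 m[φ10→J] = [F, T, T]
r1 m[A→φ0] = [T, T, T]
r1 m[A→φ1] = [T, T, T]
r1 m[A→φ3] = [T, T, T]
r1 m[E→φ1] = [T, T, T]
r1 m[E→φ2] = [T, T, T]
r1 m[J→φ3] = [T, T, T]
r1 m[J→φ5] = [T, T, T]
r1 m[J→φ7] = [T, T, T]
r1 m[J→φ10] = [T, T, T]
r1 m[G→φ1] = [T, T, T]
r1 m[M→φ0] = [T, T, T]
r1 m[M→φ8] = [T, T, T]
r1 m[P→φ2] = [T, T, T]
r1 m[P→φ4] = [T, T, T]
r1 m[P→φ6] = [T, T, T]
r1 m[P→φ9] = [T, T, T]
r1 m[Q→φ3] = [T, T, T]
r2 m[φ0→A] = [T, T, T]
r2 m[φ0→M] = [T, T, T]
r2 m[φ1→A] = [T, T, T]
r2 m[φ1→E] = [T, T, T]
r2 m[φ1→G] = [T, T, T]
r2 m[φ2→E] = [T, T, T]
r2 m[φ2→P] = [T, T, T]
r2 m[φ3→A] = [T, T, T]
r2 m[φ3→J] = [T, T, T]
r2 m[φ3→Q] = [T, T, T]
r2 m[φ4→P] = [F, F, T]
r2 m[φ5→J] = [T, T, T]
r2 m[φ6→P] = [T, T, T]
r2 m[φ7→J] = [T, T, T]
r2 m[φ8→M] = [T, F, F]
r2 m[φ9→P] = [F, T, T]
r2 m[φ10→J] = [F, T, T]
r2 m[A→φ0] = [T, T, T]
r2 m[A→φ1] = [T, T, T]
r2 m[A→φ3] = [T, T, T]
r2 m[E→φ1] = [T, T, T]
r2 m[E→φ2] = [T, T, T]
r2 m[J→φ3] = [F, T, T]
r2 m[J→φ5] = [F, T, T]
r2 m[J→φ7] = [F, T, T]
r2 m[J→φ10] = [T, T, T]
r2 m[G→φ1] = [T, T, T]
r2 m[M→φ0] = [T, F, F]
r2 m[M→φ8] = [T, T, T]
r2 m[P→φ2] = [F, F, T]
r2 m[P→φ4] = [F, T, T]
r2 m[P→φ6] = [F, F, T]
r2 m[P→φ9] = [F, F, T]
r2 m[Q→φ3] = [T, T, T]
r3 m[φ0→A] = [T, T, T]
r3 m[φ0→M] = [T, T, T]
r3 m[φ1→A] = [T, T, T]
r3 m[φ1→E] = [T, T, T]
r3 m[φ1→G] = [T, T, T]
r3 m[φ2→E] = [T, F, F]
r3 m[φ2→P] = [T, T, T]
r3 m[φ3→A] = [T, T, F]
r3 m[φ3→J] = [T, T, T]
r3 m[φ3→Q] = [T, T, T]
r3 m[φ4→P] = [F, F, T]
r3 m[φ5→J] = [T, T, T]
r3 m[φ6→P] = [T, T, T]
r3 m[φ7→J] = [T, T, T]
r3 m[φ8→M] = [T, F, F]
r3 m[φ9→P] = [F, T, T]
r3 m[φ10→J] = [F, T, T]
r3 m[A→φ0] = [T, T, T]
r3 m[A→φ1] = [T, T, T]
r3 m[A→φ3] = [T, T, T]
r3 m[E→φ1] = [T, T, T]
r3 m[E→φ2] = [T, T, T]
r3 m[J→φ3] = [F, T, T]
r3 m[J→φ5] = [F, T, T]
r3 m[J→φ7] = [F, T, T]
r3 m[J→φ10] = [T, T, T]
r3 m[G→φ1] = [T, T, T]
r3 m[M→φ0] = [T, F, F]
r3 m[M→φ8] = [T, T, T]
r3 m[P→φ2] = [F, F, T]
r3 m[P→φ4] = [F, T, T]
r3 m[P→φ6] = [F, F, T]
r3 m[P→φ9] = [F, F, T]
r3 m[Q→φ3] = [T, T, T]
r4 m[φ0→A] = [T, T, T]
r4 m[φ0→M] = [T, T, T]
r4 m[φ1→A] = [T, T, T]
r4 m[φ1→E] = [T, T, T]
r4 m[φ1→G] = [T, T, T]
r4 m[φ2→E] = [T, F, F]
r4 m[φ2→P] = [T, T, T]
r4 m[φ3→A] = [T, T, F]
r4 m[φ3→J] = [T, T, T]
r4 m[φ3→Q] = [T, T, T]
r4 m[φ4→P] = [F, F, T]
r4 m[φ5→J] = [T, T, T]
r4 m[φ6→P] = [T, T, T]
r4 m[φ7→J] = [T, T, T]
r4 m[φ8→M] = [T, F, F]
r4 m[φ9→P] = [F, T, T]
r4 m[φ10→J] = [F, T, T]
r4 m[A→φ0] = [T, T, F]
r4 m[A→φ1] = [T, T, F]
r4 m[A→φ3] = [T, T, T]
r4 m[E→φ1] = [T, F, F]
r4 m[E→φ2] = [T, T, T]
r4 m[J→φ3] = [F, T, T]
r4 m[J→φ5] = [F, T, T]
r4 m[J→φ7] = [F, T, T]
r4 m[J→φ10] = [T, T, T]
r4 m[G→φ1] = [T, T, T]
r4 m[M→φ0] = [T, F, F]
r4 m[M→φ8] = [T, T, T]
r4 m[P→φ2] = [F, F, T]
r4 m[P→φ4] = [F, T, T]
r4 m[P→φ6] = [F, F, T]
r4 m[P→φ9] = [F, F, T]
r4 m[Q→φ3] = [T, T, T]
r5 m[φ0→A] = [T, T, T]
r5 m[φ0→M] = [T, T, T]
r5 m[φ1→A] = [T, T, T]
r5 m[φ1→E] = [T, T, T]
r5 m[φ1→G] = [T, T, T]
r5 m[φ2→E] = [T, F, F]
r5 m[φ2→P] = [T, T, T]
r5 m[φ3→A] = [T, T, F]
r5 m[φ3→J] = [T, T, T]
r5 m[φ3→Q] = [T, T, T]
r5 m[φ4→P] = [F, F, T]
r5 m[φ5→J] = [T, T, T]
r5 m[φ6→P] = [T, T, T]
r5 m[φ7→J] = [T, T, T]
r5 m[φ8→M] = [T, F, F]
r5 m[φ9→P] = [F, T, T]
r5 m[φ10→J] = [F, T, T]
r5 m[A→φ0] = [T, T, F]
r5 m[A→φ1] = [T, T, F]
r5 m[A→φ3] = [T, T, T]
r5 m[E→φ1] = [T, F, F]
r5 m[E→φ2] = [T, T, T]
r5 m[J→φ3] = [F, T, T]
r5 m[J→φ5] = [F, T, T]
r5 m[J→φ7] = [F, T, T]
r5 m[J→φ10] = [T, T, T]
r5 m[G→φ1] = [T, T, T]
r5 m[M→φ0] = [T, F, F]
r5 m[M→φ8] = [T, T, T]
r5 m[P→φ2] = [F, F, T]
r5 m[P→φ4] = [F, T, T]
r5 m[P→φ6] = [F, F, T]
r5 m[P→φ9] = [F, F, T]
r5 m[Q→φ3] = [T, T, T]
fixed point reached at round 5
b[J] = ⊗ incoming = [F, T, T]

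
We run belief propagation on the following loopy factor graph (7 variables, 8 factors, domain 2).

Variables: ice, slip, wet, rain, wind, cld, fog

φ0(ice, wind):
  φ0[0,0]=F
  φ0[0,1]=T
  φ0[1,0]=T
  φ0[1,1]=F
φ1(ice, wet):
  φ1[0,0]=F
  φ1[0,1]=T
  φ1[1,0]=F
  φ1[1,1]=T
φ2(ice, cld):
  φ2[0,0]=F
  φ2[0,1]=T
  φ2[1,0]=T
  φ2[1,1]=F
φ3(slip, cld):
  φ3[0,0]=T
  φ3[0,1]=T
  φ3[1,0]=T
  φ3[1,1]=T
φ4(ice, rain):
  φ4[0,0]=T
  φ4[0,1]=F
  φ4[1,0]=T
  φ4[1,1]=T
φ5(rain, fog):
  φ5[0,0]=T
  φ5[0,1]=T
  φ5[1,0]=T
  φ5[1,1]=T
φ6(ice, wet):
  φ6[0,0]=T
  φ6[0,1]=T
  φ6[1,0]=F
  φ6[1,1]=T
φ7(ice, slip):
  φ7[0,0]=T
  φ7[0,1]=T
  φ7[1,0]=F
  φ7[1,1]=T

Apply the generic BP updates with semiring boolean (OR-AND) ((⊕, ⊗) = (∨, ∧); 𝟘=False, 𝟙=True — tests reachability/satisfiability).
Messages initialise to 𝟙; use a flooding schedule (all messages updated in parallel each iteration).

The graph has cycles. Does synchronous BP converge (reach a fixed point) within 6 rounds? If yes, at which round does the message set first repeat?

init: all messages = 𝟙 over 2 values
r1 m[φ0→ice] = [T, T]
r1 m[φ0→wind] = [T, T]
r1 m[φ1→ice] = [T, T]
r1 m[φ1→wet] = [F, T]
r1 m[φ2→ice] = [T, T]
r1 m[φ2→cld] = [T, T]
r1 m[φ3→slip] = [T, T]
r1 m[φ3→cld] = [T, T]
r1 m[φ4→ice] = [T, T]
r1 m[φ4→rain] = [T, T]
r1 m[φ5→rain] = [T, T]
r1 m[φ5→fog] = [T, T]
r1 m[φ6→ice] = [T, T]
r1 m[φ6→wet] = [T, T]
r1 m[φ7→ice] = [T, T]
r1 m[φ7→slip] = [T, T]
r1 m[ice→φ0] = [T, T]
r1 m[ice→φ1] = [T, T]
r1 m[ice→φ2] = [T, T]
r1 m[ice→φ4] = [T, T]
r1 m[ice→φ6] = [T, T]
r1 m[ice→φ7] = [T, T]
r1 m[slip→φ3] = [T, T]
r1 m[slip→φ7] = [T, T]
r1 m[wet→φ1] = [T, T]
r1 m[wet→φ6] = [T, T]
r1 m[rain→φ4] = [T, T]
r1 m[rain→φ5] = [T, T]
r1 m[wind→φ0] = [T, T]
r1 m[cld→φ2] = [T, T]
r1 m[cld→φ3] = [T, T]
r1 m[fog→φ5] = [T, T]
r2 m[φ0→ice] = [T, T]
r2 m[φ0→wind] = [T, T]
r2 m[φ1→ice] = [T, T]
r2 m[φ1→wet] = [F, T]
r2 m[φ2→ice] = [T, T]
r2 m[φ2→cld] = [T, T]
r2 m[φ3→slip] = [T, T]
r2 m[φ3→cld] = [T, T]
r2 m[φ4→ice] = [T, T]
r2 m[φ4→rain] = [T, T]
r2 m[φ5→rain] = [T, T]
r2 m[φ5→fog] = [T, T]
r2 m[φ6→ice] = [T, T]
r2 m[φ6→wet] = [T, T]
r2 m[φ7→ice] = [T, T]
r2 m[φ7→slip] = [T, T]
r2 m[ice→φ0] = [T, T]
r2 m[ice→φ1] = [T, T]
r2 m[ice→φ2] = [T, T]
r2 m[ice→φ4] = [T, T]
r2 m[ice→φ6] = [T, T]
r2 m[ice→φ7] = [T, T]
r2 m[slip→φ3] = [T, T]
r2 m[slip→φ7] = [T, T]
r2 m[wet→φ1] = [T, T]
r2 m[wet→φ6] = [F, T]
r2 m[rain→φ4] = [T, T]
r2 m[rain→φ5] = [T, T]
r2 m[wind→φ0] = [T, T]
r2 m[cld→φ2] = [T, T]
r2 m[cld→φ3] = [T, T]
r2 m[fog→φ5] = [T, T]
r3 m[φ0→ice] = [T, T]
r3 m[φ0→wind] = [T, T]
r3 m[φ1→ice] = [T, T]
r3 m[φ1→wet] = [F, T]
r3 m[φ2→ice] = [T, T]
r3 m[φ2→cld] = [T, T]
r3 m[φ3→slip] = [T, T]
r3 m[φ3→cld] = [T, T]
r3 m[φ4→ice] = [T, T]
r3 m[φ4→rain] = [T, T]
r3 m[φ5→rain] = [T, T]
r3 m[φ5→fog] = [T, T]
r3 m[φ6→ice] = [T, T]
r3 m[φ6→wet] = [T, T]
r3 m[φ7→ice] = [T, T]
r3 m[φ7→slip] = [T, T]
r3 m[ice→φ0] = [T, T]
r3 m[ice→φ1] = [T, T]
r3 m[ice→φ2] = [T, T]
r3 m[ice→φ4] = [T, T]
r3 m[ice→φ6] = [T, T]
r3 m[ice→φ7] = [T, T]
r3 m[slip→φ3] = [T, T]
r3 m[slip→φ7] = [T, T]
r3 m[wet→φ1] = [T, T]
r3 m[wet→φ6] = [F, T]
r3 m[rain→φ4] = [T, T]
r3 m[rain→φ5] = [T, T]
r3 m[wind→φ0] = [T, T]
r3 m[cld→φ2] = [T, T]
r3 m[cld→φ3] = [T, T]
r3 m[fog→φ5] = [T, T]
fixed point reached at round 3
messages reach a fixed point at round 3

CONVERGED at round 3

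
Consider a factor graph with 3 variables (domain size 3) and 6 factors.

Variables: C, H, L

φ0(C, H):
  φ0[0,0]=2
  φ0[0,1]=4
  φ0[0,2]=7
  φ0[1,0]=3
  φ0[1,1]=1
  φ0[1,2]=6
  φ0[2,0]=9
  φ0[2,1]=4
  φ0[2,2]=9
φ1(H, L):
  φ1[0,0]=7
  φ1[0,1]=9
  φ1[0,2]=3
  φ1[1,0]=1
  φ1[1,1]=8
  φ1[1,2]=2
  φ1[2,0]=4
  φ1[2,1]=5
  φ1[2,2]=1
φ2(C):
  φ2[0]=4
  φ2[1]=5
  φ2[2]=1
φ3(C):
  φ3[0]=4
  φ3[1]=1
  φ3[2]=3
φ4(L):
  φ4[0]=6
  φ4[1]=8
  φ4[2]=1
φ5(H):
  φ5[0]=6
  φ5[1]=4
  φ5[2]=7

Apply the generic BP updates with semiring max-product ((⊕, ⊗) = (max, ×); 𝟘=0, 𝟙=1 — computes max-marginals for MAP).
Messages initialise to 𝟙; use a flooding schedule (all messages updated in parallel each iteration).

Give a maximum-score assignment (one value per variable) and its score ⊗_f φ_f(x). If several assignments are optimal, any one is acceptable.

init: all messages = 𝟙 over 3 values
r1 m[φ0→C] = [7, 6, 9]
r1 m[φ0→H] = [9, 4, 9]
r1 m[φ1→H] = [9, 8, 5]
r1 m[φ1→L] = [7, 9, 3]
r1 m[φ2→C] = [4, 5, 1]
r1 m[φ3→C] = [4, 1, 3]
r1 m[φ4→L] = [6, 8, 1]
r1 m[φ5→H] = [6, 4, 7]
r1 m[C→φ0] = [1, 1, 1]
r1 m[C→φ2] = [1, 1, 1]
r1 m[C→φ3] = [1, 1, 1]
r1 m[H→φ0] = [1, 1, 1]
r1 m[H→φ1] = [1, 1, 1]
r1 m[H→φ5] = [1, 1, 1]
r1 m[L→φ1] = [1, 1, 1]
r1 m[L→φ4] = [1, 1, 1]
r2 m[φ0→C] = [7, 6, 9]
r2 m[φ0→H] = [9, 4, 9]
r2 m[φ1→H] = [9, 8, 5]
r2 m[φ1→L] = [7, 9, 3]
r2 m[φ2→C] = [4, 5, 1]
r2 m[φ3→C] = [4, 1, 3]
r2 m[φ4→L] = [6, 8, 1]
r2 m[φ5→H] = [6, 4, 7]
r2 m[C→φ0] = [16, 5, 3]
r2 m[C→φ2] = [28, 6, 27]
r2 m[C→φ3] = [28, 30, 9]
r2 m[H→φ0] = [54, 32, 35]
r2 m[H→φ1] = [54, 16, 63]
r2 m[H→φ5] = [81, 32, 45]
r2 m[L→φ1] = [6, 8, 1]
r2 m[L→φ4] = [7, 9, 3]
r3 m[φ0→C] = [245, 210, 486]
r3 m[φ0→H] = [32, 64, 112]
r3 m[φ1→H] = [72, 64, 40]
r3 m[φ1→L] = [378, 486, 162]
r3 m[φ2→C] = [4, 5, 1]
r3 m[φ3→C] = [4, 1, 3]
r3 m[φ4→L] = [6, 8, 1]
r3 m[φ5→H] = [6, 4, 7]
r3 m[C→φ0] = [16, 5, 3]
r3 m[C→φ2] = [28, 6, 27]
r3 m[C→φ3] = [28, 30, 9]
r3 m[H→φ0] = [54, 32, 35]
r3 m[H→φ1] = [54, 16, 63]
r3 m[H→φ5] = [81, 32, 45]
r3 m[L→φ1] = [6, 8, 1]
r3 m[L→φ4] = [7, 9, 3]
r4 m[φ0→C] = [245, 210, 486]
r4 m[φ0→H] = [32, 64, 112]
r4 m[φ1→H] = [72, 64, 40]
r4 m[φ1→L] = [378, 486, 162]
r4 m[φ2→C] = [4, 5, 1]
r4 m[φ3→C] = [4, 1, 3]
r4 m[φ4→L] = [6, 8, 1]
r4 m[φ5→H] = [6, 4, 7]
r4 m[C→φ0] = [16, 5, 3]
r4 m[C→φ2] = [980, 210, 1458]
r4 m[C→φ3] = [980, 1050, 486]
r4 m[H→φ0] = [432, 256, 280]
r4 m[H→φ1] = [192, 256, 784]
r4 m[H→φ5] = [2304, 4096, 4480]
r4 m[L→φ1] = [6, 8, 1]
r4 m[L→φ4] = [378, 486, 162]
r5 m[φ0→C] = [1960, 1680, 3888]
r5 m[φ0→H] = [32, 64, 112]
r5 m[φ1→H] = [72, 64, 40]
r5 m[φ1→L] = [3136, 3920, 784]
r5 m[φ2→C] = [4, 5, 1]
r5 m[φ3→C] = [4, 1, 3]
r5 m[φ4→L] = [6, 8, 1]
r5 m[φ5→H] = [6, 4, 7]
r5 m[C→φ0] = [16, 5, 3]
r5 m[C→φ2] = [980, 210, 1458]
r5 m[C→φ3] = [980, 1050, 486]
r5 m[H→φ0] = [432, 256, 280]
r5 m[H→φ1] = [192, 256, 784]
r5 m[H→φ5] = [2304, 4096, 4480]
r5 m[L→φ1] = [6, 8, 1]
r5 m[L→φ4] = [378, 486, 162]
r6 m[φ0→C] = [1960, 1680, 3888]
r6 m[φ0→H] = [32, 64, 112]
r6 m[φ1→H] = [72, 64, 40]
r6 m[φ1→L] = [3136, 3920, 784]
r6 m[φ2→C] = [4, 5, 1]
r6 m[φ3→C] = [4, 1, 3]
r6 m[φ4→L] = [6, 8, 1]
r6 m[φ5→H] = [6, 4, 7]
r6 m[C→φ0] = [16, 5, 3]
r6 m[C→φ2] = [7840, 1680, 11664]
r6 m[C→φ3] = [7840, 8400, 3888]
r6 m[H→φ0] = [432, 256, 280]
r6 m[H→φ1] = [192, 256, 784]
r6 m[H→φ5] = [2304, 4096, 4480]
r6 m[L→φ1] = [6, 8, 1]
r6 m[L→φ4] = [3136, 3920, 784]
r7 m[φ0→C] = [1960, 1680, 3888]
r7 m[φ0→H] = [32, 64, 112]
r7 m[φ1→H] = [72, 64, 40]
r7 m[φ1→L] = [3136, 3920, 784]
r7 m[φ2→C] = [4, 5, 1]
r7 m[φ3→C] = [4, 1, 3]
r7 m[φ4→L] = [6, 8, 1]
r7 m[φ5→H] = [6, 4, 7]
r7 m[C→φ0] = [16, 5, 3]
r7 m[C→φ2] = [7840, 1680, 11664]
r7 m[C→φ3] = [7840, 8400, 3888]
r7 m[H→φ0] = [432, 256, 280]
r7 m[H→φ1] = [192, 256, 784]
r7 m[H→φ5] = [2304, 4096, 4480]
r7 m[L→φ1] = [6, 8, 1]
r7 m[L→φ4] = [3136, 3920, 784]
fixed point reached at round 7
traceback from C: (C=0, H=2, L=1), score=31360

assignment: (C=0, H=2, L=1); score = 31360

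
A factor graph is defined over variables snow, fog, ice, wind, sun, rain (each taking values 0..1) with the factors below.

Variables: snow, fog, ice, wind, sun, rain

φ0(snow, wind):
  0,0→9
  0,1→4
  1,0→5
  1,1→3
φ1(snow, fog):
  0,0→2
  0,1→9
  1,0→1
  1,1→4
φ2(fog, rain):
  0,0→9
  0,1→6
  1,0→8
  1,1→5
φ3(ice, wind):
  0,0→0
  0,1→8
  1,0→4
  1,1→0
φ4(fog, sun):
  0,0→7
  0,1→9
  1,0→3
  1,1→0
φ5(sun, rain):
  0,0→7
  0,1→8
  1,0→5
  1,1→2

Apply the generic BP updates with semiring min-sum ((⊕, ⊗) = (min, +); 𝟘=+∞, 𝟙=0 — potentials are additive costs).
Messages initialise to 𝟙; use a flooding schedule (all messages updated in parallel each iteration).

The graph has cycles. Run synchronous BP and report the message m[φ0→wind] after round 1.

init: all messages = 𝟙 over 2 values
r1 m[φ0→snow] = [4, 3]
r1 m[φ0→wind] = [5, 3]
r1 m[φ1→snow] = [2, 1]
r1 m[φ1→fog] = [1, 4]
r1 m[φ2→fog] = [6, 5]
r1 m[φ2→rain] = [8, 5]
r1 m[φ3→ice] = [0, 0]
r1 m[φ3→wind] = [0, 0]
r1 m[φ4→fog] = [7, 0]
r1 m[φ4→sun] = [3, 0]
r1 m[φ5→sun] = [7, 2]
r1 m[φ5→rain] = [5, 2]
r1 m[snow→φ0] = [0, 0]
r1 m[snow→φ1] = [0, 0]
r1 m[fog→φ1] = [0, 0]
r1 m[fog→φ2] = [0, 0]
r1 m[fog→φ4] = [0, 0]
r1 m[ice→φ3] = [0, 0]
r1 m[wind→φ0] = [0, 0]
r1 m[wind→φ3] = [0, 0]
r1 m[sun→φ4] = [0, 0]
r1 m[sun→φ5] = [0, 0]
r1 m[rain→φ2] = [0, 0]
r1 m[rain→φ5] = [0, 0]

message @ round 1 = [5, 3]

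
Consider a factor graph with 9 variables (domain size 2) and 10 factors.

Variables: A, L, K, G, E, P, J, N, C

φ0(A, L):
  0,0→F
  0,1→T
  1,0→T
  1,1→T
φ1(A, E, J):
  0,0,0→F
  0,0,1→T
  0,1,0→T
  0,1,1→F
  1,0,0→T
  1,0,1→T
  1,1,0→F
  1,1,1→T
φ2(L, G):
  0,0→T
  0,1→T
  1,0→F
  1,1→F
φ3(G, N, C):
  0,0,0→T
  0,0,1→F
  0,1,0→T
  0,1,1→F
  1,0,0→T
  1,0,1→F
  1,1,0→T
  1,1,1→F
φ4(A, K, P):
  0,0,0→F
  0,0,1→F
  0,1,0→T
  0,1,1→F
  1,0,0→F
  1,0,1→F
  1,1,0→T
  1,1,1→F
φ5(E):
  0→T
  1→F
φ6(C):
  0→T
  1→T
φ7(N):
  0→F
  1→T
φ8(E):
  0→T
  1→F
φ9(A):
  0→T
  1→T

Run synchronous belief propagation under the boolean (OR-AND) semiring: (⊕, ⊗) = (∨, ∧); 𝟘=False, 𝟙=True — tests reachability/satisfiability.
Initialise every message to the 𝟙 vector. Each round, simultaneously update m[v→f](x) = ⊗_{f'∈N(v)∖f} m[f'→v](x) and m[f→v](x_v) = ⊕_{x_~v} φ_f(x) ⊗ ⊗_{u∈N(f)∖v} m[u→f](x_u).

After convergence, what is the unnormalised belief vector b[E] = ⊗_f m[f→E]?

init: all messages = 𝟙 over 2 values
r1 m[φ0→A] = [T, T]
r1 m[φ0→L] = [T, T]
r1 m[φ1→A] = [T, T]
r1 m[φ1→E] = [T, T]
r1 m[φ1→J] = [T, T]
r1 m[φ2→L] = [T, F]
r1 m[φ2→G] = [T, T]
r1 m[φ3→G] = [T, T]
r1 m[φ3→N] = [T, T]
r1 m[φ3→C] = [T, F]
r1 m[φ4→A] = [T, T]
r1 m[φ4→K] = [F, T]
r1 m[φ4→P] = [T, F]
r1 m[φ5→E] = [T, F]
r1 m[φ6→C] = [T, T]
r1 m[φ7→N] = [F, T]
r1 m[φ8→E] = [T, F]
r1 m[φ9→A] = [T, T]
r1 m[A→φ0] = [T, T]
r1 m[A→φ1] = [T, T]
r1 m[A→φ4] = [T, T]
r1 m[A→φ9] = [T, T]
r1 m[L→φ0] = [T, T]
r1 m[L→φ2] = [T, T]
r1 m[K→φ4] = [T, T]
r1 m[G→φ2] = [T, T]
r1 m[G→φ3] = [T, T]
r1 m[E→φ1] = [T, T]
r1 m[E→φ5] = [T, T]
r1 m[E→φ8] = [T, T]
r1 m[P→φ4] = [T, T]
r1 m[J→φ1] = [T, T]
r1 m[N→φ3] = [T, T]
r1 m[N→φ7] = [T, T]
r1 m[C→φ3] = [T, T]
r1 m[C→φ6] = [T, T]
r2 m[φ0→A] = [T, T]
r2 m[φ0→L] = [T, T]
r2 m[φ1→A] = [T, T]
r2 m[φ1→E] = [T, T]
r2 m[φ1→J] = [T, T]
r2 m[φ2→L] = [T, F]
r2 m[φ2→G] = [T, T]
r2 m[φ3→G] = [T, T]
r2 m[φ3→N] = [T, T]
r2 m[φ3→C] = [T, F]
r2 m[φ4→A] = [T, T]
r2 m[φ4→K] = [F, T]
r2 m[φ4→P] = [T, F]
r2 m[φ5→E] = [T, F]
r2 m[φ6→C] = [T, T]
r2 m[φ7→N] = [F, T]
r2 m[φ8→E] = [T, F]
r2 m[φ9→A] = [T, T]
r2 m[A→φ0] = [T, T]
r2 m[A→φ1] = [T, T]
r2 m[A→φ4] = [T, T]
r2 m[A→φ9] = [T, T]
r2 m[L→φ0] = [T, F]
r2 m[L→φ2] = [T, T]
r2 m[K→φ4] = [T, T]
r2 m[G→φ2] = [T, T]
r2 m[G→φ3] = [T, T]
r2 m[E→φ1] = [T, F]
r2 m[E→φ5] = [T, F]
r2 m[E→φ8] = [T, F]
r2 m[P→φ4] = [T, T]
r2 m[J→φ1] = [T, T]
r2 m[N→φ3] = [F, T]
r2 m[N→φ7] = [T, T]
r2 m[C→φ3] = [T, T]
r2 m[C→φ6] = [T, F]
r3 m[φ0→A] = [F, T]
r3 m[φ0→L] = [T, T]
r3 m[φ1→A] = [T, T]
r3 m[φ1→E] = [T, T]
r3 m[φ1→J] = [T, T]
r3 m[φ2→L] = [T, F]
r3 m[φ2→G] = [T, T]
r3 m[φ3→G] = [T, T]
r3 m[φ3→N] = [T, T]
r3 m[φ3→C] = [T, F]
r3 m[φ4→A] = [T, T]
r3 m[φ4→K] = [F, T]
r3 m[φ4→P] = [T, F]
r3 m[φ5→E] = [T, F]
r3 m[φ6→C] = [T, T]
r3 m[φ7→N] = [F, T]
r3 m[φ8→E] = [T, F]
r3 m[φ9→A] = [T, T]
r3 m[A→φ0] = [T, T]
r3 m[A→φ1] = [T, T]
r3 m[A→φ4] = [T, T]
r3 m[A→φ9] = [T, T]
r3 m[L→φ0] = [T, F]
r3 m[L→φ2] = [T, T]
r3 m[K→φ4] = [T, T]
r3 m[G→φ2] = [T, T]
r3 m[G→φ3] = [T, T]
r3 m[E→φ1] = [T, F]
r3 m[E→φ5] = [T, F]
r3 m[E→φ8] = [T, F]
r3 m[P→φ4] = [T, T]
r3 m[J→φ1] = [T, T]
r3 m[N→φ3] = [F, T]
r3 m[N→φ7] = [T, T]
r3 m[C→φ3] = [T, T]
r3 m[C→φ6] = [T, F]
r4 m[φ0→A] = [F, T]
r4 m[φ0→L] = [T, T]
r4 m[φ1→A] = [T, T]
r4 m[φ1→E] = [T, T]
r4 m[φ1→J] = [T, T]
r4 m[φ2→L] = [T, F]
r4 m[φ2→G] = [T, T]
r4 m[φ3→G] = [T, T]
r4 m[φ3→N] = [T, T]
r4 m[φ3→C] = [T, F]
r4 m[φ4→A] = [T, T]
r4 m[φ4→K] = [F, T]
r4 m[φ4→P] = [T, F]
r4 m[φ5→E] = [T, F]
r4 m[φ6→C] = [T, T]
r4 m[φ7→N] = [F, T]
r4 m[φ8→E] = [T, F]
r4 m[φ9→A] = [T, T]
r4 m[A→φ0] = [T, T]
r4 m[A→φ1] = [F, T]
r4 m[A→φ4] = [F, T]
r4 m[A→φ9] = [F, T]
r4 m[L→φ0] = [T, F]
r4 m[L→φ2] = [T, T]
r4 m[K→φ4] = [T, T]
r4 m[G→φ2] = [T, T]
r4 m[G→φ3] = [T, T]
r4 m[E→φ1] = [T, F]
r4 m[E→φ5] = [T, F]
r4 m[E→φ8] = [T, F]
r4 m[P→φ4] = [T, T]
r4 m[J→φ1] = [T, T]
r4 m[N→φ3] = [F, T]
r4 m[N→φ7] = [T, T]
r4 m[C→φ3] = [T, T]
r4 m[C→φ6] = [T, F]
r5 m[φ0→A] = [F, T]
r5 m[φ0→L] = [T, T]
r5 m[φ1→A] = [T, T]
r5 m[φ1→E] = [T, T]
r5 m[φ1→J] = [T, T]
r5 m[φ2→L] = [T, F]
r5 m[φ2→G] = [T, T]
r5 m[φ3→G] = [T, T]
r5 m[φ3→N] = [T, T]
r5 m[φ3→C] = [T, F]
r5 m[φ4→A] = [T, T]
r5 m[φ4→K] = [F, T]
r5 m[φ4→P] = [T, F]
r5 m[φ5→E] = [T, F]
r5 m[φ6→C] = [T, T]
r5 m[φ7→N] = [F, T]
r5 m[φ8→E] = [T, F]
r5 m[φ9→A] = [T, T]
r5 m[A→φ0] = [T, T]
r5 m[A→φ1] = [F, T]
r5 m[A→φ4] = [F, T]
r5 m[A→φ9] = [F, T]
r5 m[L→φ0] = [T, F]
r5 m[L→φ2] = [T, T]
r5 m[K→φ4] = [T, T]
r5 m[G→φ2] = [T, T]
r5 m[G→φ3] = [T, T]
r5 m[E→φ1] = [T, F]
r5 m[E→φ5] = [T, F]
r5 m[E→φ8] = [T, F]
r5 m[P→φ4] = [T, T]
r5 m[J→φ1] = [T, T]
r5 m[N→φ3] = [F, T]
r5 m[N→φ7] = [T, T]
r5 m[C→φ3] = [T, T]
r5 m[C→φ6] = [T, F]
fixed point reached at round 5
b[E] = ⊗ incoming = [T, F]

b[E] = [T, F]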